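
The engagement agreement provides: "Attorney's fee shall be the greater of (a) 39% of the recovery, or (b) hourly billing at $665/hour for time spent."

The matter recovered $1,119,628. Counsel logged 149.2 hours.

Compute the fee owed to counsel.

(a) 39% of $1,119,628 = $436,654.92
(b) 149.2 × $665 = $99,218.00
The greater is (a): $436,654.92.

$436,654.92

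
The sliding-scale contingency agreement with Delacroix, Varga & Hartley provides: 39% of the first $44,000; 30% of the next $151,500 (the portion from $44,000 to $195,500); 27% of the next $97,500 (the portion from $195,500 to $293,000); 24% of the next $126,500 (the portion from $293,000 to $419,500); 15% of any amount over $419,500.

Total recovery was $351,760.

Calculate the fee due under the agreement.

$103,037.40

First $44,000 at 39% = $17,160.00
Next $151,500 at 30% = $45,450.00
Next $97,500 at 27% = $26,325.00
Remaining $58,760 at 24% = $14,102.40
Fee: $17,160.00 + $45,450.00 + $26,325.00 + $14,102.40 = $103,037.40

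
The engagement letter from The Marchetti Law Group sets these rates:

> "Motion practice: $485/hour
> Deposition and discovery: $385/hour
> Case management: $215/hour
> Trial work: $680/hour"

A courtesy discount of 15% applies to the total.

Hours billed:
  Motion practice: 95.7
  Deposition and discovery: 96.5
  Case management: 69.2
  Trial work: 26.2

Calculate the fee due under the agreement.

$98,821.85

Motion practice: 95.7 × $485 = $46,414.50
Deposition and discovery: 96.5 × $385 = $37,152.50
Case management: 69.2 × $215 = $14,878.00
Trial work: 26.2 × $680 = $17,816.00
Subtotal: $116,261.00
Less 15% discount: −$17,439.15
Total: $116,261.00 − $17,439.15 = $98,821.85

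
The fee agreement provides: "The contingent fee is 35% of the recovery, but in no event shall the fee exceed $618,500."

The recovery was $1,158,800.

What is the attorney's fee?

35% of $1,158,800 = $405,580.00
That is under the $618,500 cap.

$405,580.00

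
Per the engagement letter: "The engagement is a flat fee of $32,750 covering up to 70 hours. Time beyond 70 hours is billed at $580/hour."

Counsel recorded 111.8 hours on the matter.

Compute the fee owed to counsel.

Flat fee: $32,750.00
Excess hours: 111.8 − 70 = 41.8
Overrun: 41.8 × $580 = $24,244.00
Total: $32,750.00 + $24,244.00 = $56,994.00

$56,994.00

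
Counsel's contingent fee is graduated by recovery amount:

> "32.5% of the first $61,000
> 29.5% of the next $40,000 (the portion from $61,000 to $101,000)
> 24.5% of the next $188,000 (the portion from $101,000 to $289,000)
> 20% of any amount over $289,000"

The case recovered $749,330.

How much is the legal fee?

$169,751.00

First $61,000 at 32.5% = $19,825.00
Next $40,000 at 29.5% = $11,800.00
Next $188,000 at 24.5% = $46,060.00
Remaining $460,330 at 20% = $92,066.00
Fee: $19,825.00 + $11,800.00 + $46,060.00 + $92,066.00 = $169,751.00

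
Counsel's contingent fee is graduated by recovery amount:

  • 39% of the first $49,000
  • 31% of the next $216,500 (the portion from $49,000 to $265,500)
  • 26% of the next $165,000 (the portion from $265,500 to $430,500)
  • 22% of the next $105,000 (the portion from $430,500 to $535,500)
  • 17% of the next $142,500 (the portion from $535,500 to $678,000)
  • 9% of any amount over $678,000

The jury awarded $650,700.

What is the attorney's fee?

$171,809.00

First $49,000 at 39% = $19,110.00
Next $216,500 at 31% = $67,115.00
Next $165,000 at 26% = $42,900.00
Next $105,000 at 22% = $23,100.00
Remaining $115,200 at 17% = $19,584.00
Fee: $19,110.00 + $67,115.00 + $42,900.00 + $23,100.00 + $19,584.00 = $171,809.00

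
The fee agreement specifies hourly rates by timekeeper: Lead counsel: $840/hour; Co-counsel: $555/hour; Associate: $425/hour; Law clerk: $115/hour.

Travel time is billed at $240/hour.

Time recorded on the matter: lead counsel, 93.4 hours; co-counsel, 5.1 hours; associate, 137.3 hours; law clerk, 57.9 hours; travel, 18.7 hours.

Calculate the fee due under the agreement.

Lead counsel: 93.4 × $840 = $78,456.00
Co-counsel: 5.1 × $555 = $2,830.50
Associate: 137.3 × $425 = $58,352.50
Law clerk: 57.9 × $115 = $6,658.50
Subtotal: $78,456.00 + $2,830.50 + $58,352.50 + $6,658.50 = $146,297.50
Travel: 18.7 × $240 = $4,488.00
Total: $146,297.50 + $4,488.00 = $150,785.50

$150,785.50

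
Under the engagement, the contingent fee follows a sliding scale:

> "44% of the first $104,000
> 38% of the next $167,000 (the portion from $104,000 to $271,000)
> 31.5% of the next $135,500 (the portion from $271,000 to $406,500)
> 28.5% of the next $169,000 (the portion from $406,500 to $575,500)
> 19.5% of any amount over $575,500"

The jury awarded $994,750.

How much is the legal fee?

$281,821.25

First $104,000 at 44% = $45,760.00
Next $167,000 at 38% = $63,460.00
Next $135,500 at 31.5% = $42,682.50
Next $169,000 at 28.5% = $48,165.00
Remaining $419,250 at 19.5% = $81,753.75
Fee: $45,760.00 + $63,460.00 + $42,682.50 + $48,165.00 + $81,753.75 = $281,821.25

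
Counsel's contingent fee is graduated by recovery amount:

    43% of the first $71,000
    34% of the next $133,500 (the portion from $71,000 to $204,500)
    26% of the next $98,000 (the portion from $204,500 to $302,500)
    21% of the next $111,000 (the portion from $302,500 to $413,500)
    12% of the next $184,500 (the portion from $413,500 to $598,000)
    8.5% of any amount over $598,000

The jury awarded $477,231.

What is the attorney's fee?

$132,357.72

First $71,000 at 43% = $30,530.00
Next $133,500 at 34% = $45,390.00
Next $98,000 at 26% = $25,480.00
Next $111,000 at 21% = $23,310.00
Remaining $63,731 at 12% = $7,647.72
Fee: $30,530.00 + $45,390.00 + $25,480.00 + $23,310.00 + $7,647.72 = $132,357.72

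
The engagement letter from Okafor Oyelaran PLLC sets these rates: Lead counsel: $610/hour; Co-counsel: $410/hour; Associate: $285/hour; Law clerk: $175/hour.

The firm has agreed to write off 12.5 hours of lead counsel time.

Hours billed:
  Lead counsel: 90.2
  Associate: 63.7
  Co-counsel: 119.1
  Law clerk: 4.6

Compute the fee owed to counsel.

Lead counsel: 90.2 × $610 = $55,022.00
Co-counsel: 119.1 × $410 = $48,831.00
Associate: 63.7 × $285 = $18,154.50
Law clerk: 4.6 × $175 = $805.00
Subtotal: $122,812.50
Write-off: 12.5 × $610 = $7,625.00
Total: $122,812.50 − $7,625.00 = $115,187.50

$115,187.50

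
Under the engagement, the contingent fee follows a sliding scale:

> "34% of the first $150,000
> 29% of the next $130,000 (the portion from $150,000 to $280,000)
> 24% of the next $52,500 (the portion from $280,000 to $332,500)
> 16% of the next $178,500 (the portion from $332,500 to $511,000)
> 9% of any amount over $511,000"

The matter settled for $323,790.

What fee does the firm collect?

First $150,000 at 34% = $51,000.00
Next $130,000 at 29% = $37,700.00
Remaining $43,790 at 24% = $10,509.60
Fee: $51,000.00 + $37,700.00 + $10,509.60 = $99,209.60

$99,209.60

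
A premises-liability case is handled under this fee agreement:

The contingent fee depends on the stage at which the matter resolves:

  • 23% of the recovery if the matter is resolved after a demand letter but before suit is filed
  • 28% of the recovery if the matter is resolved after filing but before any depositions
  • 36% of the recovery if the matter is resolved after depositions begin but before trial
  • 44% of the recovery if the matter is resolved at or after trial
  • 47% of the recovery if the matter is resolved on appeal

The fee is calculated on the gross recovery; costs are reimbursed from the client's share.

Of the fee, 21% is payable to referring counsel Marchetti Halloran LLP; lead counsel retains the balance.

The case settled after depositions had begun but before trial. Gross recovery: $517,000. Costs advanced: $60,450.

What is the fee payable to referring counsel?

Fee base is the gross recovery, $517,000; costs are reimbursed separately.
The matter settled after depositions had begun but before trial, so the 36% rate applies.
$517,000 × 36% = $186,120.00
Referral share: 21% of $186,120.00 = $39,085.20; lead counsel retains $186,120.00 − $39,085.20 = $147,034.80.

$39,085.20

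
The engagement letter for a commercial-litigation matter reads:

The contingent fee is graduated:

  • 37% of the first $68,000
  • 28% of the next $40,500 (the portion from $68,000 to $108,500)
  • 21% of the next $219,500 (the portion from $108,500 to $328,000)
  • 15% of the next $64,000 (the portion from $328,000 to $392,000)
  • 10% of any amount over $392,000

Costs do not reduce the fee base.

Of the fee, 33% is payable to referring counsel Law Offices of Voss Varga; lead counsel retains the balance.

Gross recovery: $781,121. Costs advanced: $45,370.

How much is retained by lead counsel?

$87,841.76

Fee base is the gross recovery, $781,121; costs are reimbursed separately.
First $68,000 at 37% = $25,160.00
Next $40,500 at 28% = $11,340.00
Next $219,500 at 21% = $46,095.00
Next $64,000 at 15% = $9,600.00
Remaining $389,121 at 10% = $38,912.10
Fee: $25,160.00 + $11,340.00 + $46,095.00 + $9,600.00 + $38,912.10 = $131,107.10
Referral share: 33% of $131,107.10 = $43,265.34; lead counsel retains $131,107.10 − $43,265.34 = $87,841.76.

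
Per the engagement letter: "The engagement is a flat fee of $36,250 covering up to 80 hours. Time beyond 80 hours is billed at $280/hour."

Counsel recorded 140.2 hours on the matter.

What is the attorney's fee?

$53,106.00

Flat fee: $36,250.00
Excess hours: 140.2 − 80 = 60.2
Overrun: 60.2 × $280 = $16,856.00
Total: $36,250.00 + $16,856.00 = $53,106.00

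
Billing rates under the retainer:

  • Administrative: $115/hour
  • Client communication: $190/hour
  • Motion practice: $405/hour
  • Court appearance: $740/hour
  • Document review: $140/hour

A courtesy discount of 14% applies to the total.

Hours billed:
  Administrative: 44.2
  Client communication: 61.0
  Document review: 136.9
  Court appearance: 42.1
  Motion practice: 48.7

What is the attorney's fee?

Administrative: 44.2 × $115 = $5,083.00
Client communication: 61.0 × $190 = $11,590.00
Motion practice: 48.7 × $405 = $19,723.50
Court appearance: 42.1 × $740 = $31,154.00
Document review: 136.9 × $140 = $19,166.00
Subtotal: $86,716.50
Less 14% discount: −$12,140.31
Total: $86,716.50 − $12,140.31 = $74,576.19

$74,576.19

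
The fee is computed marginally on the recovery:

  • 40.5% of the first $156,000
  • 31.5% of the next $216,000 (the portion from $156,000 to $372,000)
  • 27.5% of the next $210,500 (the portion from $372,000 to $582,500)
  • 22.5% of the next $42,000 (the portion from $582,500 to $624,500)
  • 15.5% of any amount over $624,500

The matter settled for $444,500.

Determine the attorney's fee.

First $156,000 at 40.5% = $63,180.00
Next $216,000 at 31.5% = $68,040.00
Remaining $72,500 at 27.5% = $19,937.50
Fee: $63,180.00 + $68,040.00 + $19,937.50 = $151,157.50

$151,157.50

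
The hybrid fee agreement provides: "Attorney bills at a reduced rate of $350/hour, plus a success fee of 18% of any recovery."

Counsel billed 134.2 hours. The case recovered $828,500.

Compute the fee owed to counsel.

$196,100.00

Hourly: 134.2 × $350 = $46,970.00
Success fee: 18% of $828,500 = $149,130.00
Total: $46,970.00 + $149,130.00 = $196,100.00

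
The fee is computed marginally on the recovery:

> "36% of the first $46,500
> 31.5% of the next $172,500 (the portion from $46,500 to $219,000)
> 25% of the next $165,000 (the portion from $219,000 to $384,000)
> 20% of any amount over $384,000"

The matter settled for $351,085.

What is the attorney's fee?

First $46,500 at 36% = $16,740.00
Next $172,500 at 31.5% = $54,337.50
Remaining $132,085 at 25% = $33,021.25
Fee: $16,740.00 + $54,337.50 + $33,021.25 = $104,098.75

$104,098.75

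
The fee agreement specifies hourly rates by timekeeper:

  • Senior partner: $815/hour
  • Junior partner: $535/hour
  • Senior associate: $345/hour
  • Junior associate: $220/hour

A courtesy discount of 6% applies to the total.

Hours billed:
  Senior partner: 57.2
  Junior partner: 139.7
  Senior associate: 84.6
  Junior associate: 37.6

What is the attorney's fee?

Senior partner: 57.2 × $815 = $46,618.00
Junior partner: 139.7 × $535 = $74,739.50
Senior associate: 84.6 × $345 = $29,187.00
Junior associate: 37.6 × $220 = $8,272.00
Subtotal: $158,816.50
Less 6% discount: −$9,528.99
Total: $158,816.50 − $9,528.99 = $149,287.51

$149,287.51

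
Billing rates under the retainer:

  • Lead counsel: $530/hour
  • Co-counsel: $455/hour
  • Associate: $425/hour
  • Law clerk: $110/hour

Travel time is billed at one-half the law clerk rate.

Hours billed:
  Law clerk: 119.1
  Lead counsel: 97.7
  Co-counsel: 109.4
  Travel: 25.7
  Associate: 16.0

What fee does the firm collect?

Lead counsel: 97.7 × $530 = $51,781.00
Co-counsel: 109.4 × $455 = $49,777.00
Associate: 16.0 × $425 = $6,800.00
Law clerk: 119.1 × $110 = $13,101.00
Subtotal: $51,781.00 + $49,777.00 + $6,800.00 + $13,101.00 = $121,459.00
Travel: 25.7 × ($110 ÷ 2) = 25.7 × $55.00 = $1,413.50
Total: $121,459.00 + $1,413.50 = $122,872.50

$122,872.50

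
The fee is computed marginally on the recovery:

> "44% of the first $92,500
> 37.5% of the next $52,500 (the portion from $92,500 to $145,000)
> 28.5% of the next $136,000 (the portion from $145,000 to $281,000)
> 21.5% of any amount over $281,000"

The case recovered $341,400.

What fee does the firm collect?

$112,133.50

First $92,500 at 44% = $40,700.00
Next $52,500 at 37.5% = $19,687.50
Next $136,000 at 28.5% = $38,760.00
Remaining $60,400 at 21.5% = $12,986.00
Fee: $40,700.00 + $19,687.50 + $38,760.00 + $12,986.00 = $112,133.50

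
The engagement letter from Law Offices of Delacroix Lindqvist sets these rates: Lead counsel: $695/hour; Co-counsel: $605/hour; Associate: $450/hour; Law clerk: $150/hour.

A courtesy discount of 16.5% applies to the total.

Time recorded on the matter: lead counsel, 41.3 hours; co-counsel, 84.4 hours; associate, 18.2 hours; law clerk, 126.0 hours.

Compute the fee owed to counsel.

$89,224.34

Lead counsel: 41.3 × $695 = $28,703.50
Co-counsel: 84.4 × $605 = $51,062.00
Associate: 18.2 × $450 = $8,190.00
Law clerk: 126.0 × $150 = $18,900.00
Subtotal: $106,855.50
Less 16.5% discount: −$17,631.16
Total: $106,855.50 − $17,631.16 = $89,224.34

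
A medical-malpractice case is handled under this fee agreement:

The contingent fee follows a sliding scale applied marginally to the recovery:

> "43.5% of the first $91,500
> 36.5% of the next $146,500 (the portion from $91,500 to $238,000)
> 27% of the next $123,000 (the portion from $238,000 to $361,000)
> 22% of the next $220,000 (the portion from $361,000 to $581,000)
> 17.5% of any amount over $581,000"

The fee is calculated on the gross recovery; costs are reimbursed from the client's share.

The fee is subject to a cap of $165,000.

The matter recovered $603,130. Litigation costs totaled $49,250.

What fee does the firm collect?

$165,000.00

Fee base is the gross recovery, $603,130; costs are reimbursed separately.
First $91,500 at 43.5% = $39,802.50
Next $146,500 at 36.5% = $53,472.50
Next $123,000 at 27% = $33,210.00
Next $220,000 at 22% = $48,400.00
Remaining $22,130 at 17.5% = $3,872.75
Fee: $39,802.50 + $53,472.50 + $33,210.00 + $48,400.00 + $3,872.75 = $178,757.75
$178,757.75 exceeds the $165,000 cap, so the fee is capped at $165,000.00.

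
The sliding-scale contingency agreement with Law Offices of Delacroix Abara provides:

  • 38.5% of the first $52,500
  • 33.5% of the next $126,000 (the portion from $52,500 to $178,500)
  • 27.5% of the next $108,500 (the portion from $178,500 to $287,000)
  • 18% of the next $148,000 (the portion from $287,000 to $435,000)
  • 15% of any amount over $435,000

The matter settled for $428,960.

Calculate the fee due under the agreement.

$117,812.80

First $52,500 at 38.5% = $20,212.50
Next $126,000 at 33.5% = $42,210.00
Next $108,500 at 27.5% = $29,837.50
Remaining $141,960 at 18% = $25,552.80
Fee: $20,212.50 + $42,210.00 + $29,837.50 + $25,552.80 = $117,812.80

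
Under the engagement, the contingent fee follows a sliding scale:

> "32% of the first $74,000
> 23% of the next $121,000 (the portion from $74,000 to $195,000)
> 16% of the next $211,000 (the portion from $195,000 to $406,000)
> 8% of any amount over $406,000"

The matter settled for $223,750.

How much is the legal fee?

$56,110.00

First $74,000 at 32% = $23,680.00
Next $121,000 at 23% = $27,830.00
Remaining $28,750 at 16% = $4,600.00
Fee: $23,680.00 + $27,830.00 + $4,600.00 = $56,110.00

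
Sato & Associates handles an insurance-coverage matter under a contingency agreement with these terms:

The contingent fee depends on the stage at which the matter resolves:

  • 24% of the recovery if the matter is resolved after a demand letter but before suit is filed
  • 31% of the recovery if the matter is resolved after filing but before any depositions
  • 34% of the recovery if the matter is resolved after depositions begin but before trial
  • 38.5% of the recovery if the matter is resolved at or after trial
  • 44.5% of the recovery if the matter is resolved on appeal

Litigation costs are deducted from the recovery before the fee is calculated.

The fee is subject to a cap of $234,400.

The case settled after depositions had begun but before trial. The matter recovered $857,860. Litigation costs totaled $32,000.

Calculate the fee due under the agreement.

Fee base (net of costs): $857,860 − $32,000 = $825,860
The matter settled after depositions had begun but before trial, so the 34% rate applies.
$825,860 × 34% = $280,792.40
$280,792.40 exceeds the $234,400 cap, so the fee is capped at $234,400.00.

$234,400.00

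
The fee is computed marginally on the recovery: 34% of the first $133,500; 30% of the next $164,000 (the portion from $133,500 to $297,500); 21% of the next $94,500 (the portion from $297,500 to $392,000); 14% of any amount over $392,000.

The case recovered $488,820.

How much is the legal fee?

$127,989.80

First $133,500 at 34% = $45,390.00
Next $164,000 at 30% = $49,200.00
Next $94,500 at 21% = $19,845.00
Remaining $96,820 at 14% = $13,554.80
Fee: $45,390.00 + $49,200.00 + $19,845.00 + $13,554.80 = $127,989.80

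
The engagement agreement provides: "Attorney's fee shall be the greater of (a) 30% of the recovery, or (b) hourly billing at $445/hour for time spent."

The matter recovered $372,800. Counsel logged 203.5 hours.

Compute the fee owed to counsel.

(a) 30% of $372,800 = $111,840.00
(b) 203.5 × $445 = $90,557.50
The greater is (a): $111,840.00.

$111,840.00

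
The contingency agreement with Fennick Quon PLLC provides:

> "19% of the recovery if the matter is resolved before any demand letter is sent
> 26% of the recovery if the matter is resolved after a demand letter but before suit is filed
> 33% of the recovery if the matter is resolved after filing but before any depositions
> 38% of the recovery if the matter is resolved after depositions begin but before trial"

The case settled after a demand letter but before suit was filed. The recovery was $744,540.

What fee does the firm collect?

The matter settled after a demand letter but before suit was filed, so the 26% rate applies.
$744,540 × 26% = $193,580.40

$193,580.40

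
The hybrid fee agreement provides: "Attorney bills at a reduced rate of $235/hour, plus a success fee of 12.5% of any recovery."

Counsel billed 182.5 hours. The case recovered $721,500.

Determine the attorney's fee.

$133,075.00

Hourly: 182.5 × $235 = $42,887.50
Success fee: 12.5% of $721,500 = $90,187.50
Total: $42,887.50 + $90,187.50 = $133,075.00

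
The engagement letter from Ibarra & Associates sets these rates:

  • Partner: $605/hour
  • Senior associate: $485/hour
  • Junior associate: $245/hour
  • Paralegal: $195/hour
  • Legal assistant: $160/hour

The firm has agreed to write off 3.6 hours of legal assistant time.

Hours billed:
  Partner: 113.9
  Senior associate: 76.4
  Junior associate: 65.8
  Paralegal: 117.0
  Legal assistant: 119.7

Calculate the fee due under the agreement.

$163,475.50

Partner: 113.9 × $605 = $68,909.50
Senior associate: 76.4 × $485 = $37,054.00
Junior associate: 65.8 × $245 = $16,121.00
Paralegal: 117.0 × $195 = $22,815.00
Legal assistant: 119.7 × $160 = $19,152.00
Subtotal: $164,051.50
Write-off: 3.6 × $160 = $576.00
Total: $164,051.50 − $576.00 = $163,475.50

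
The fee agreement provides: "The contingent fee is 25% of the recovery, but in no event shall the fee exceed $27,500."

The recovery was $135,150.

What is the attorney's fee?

$27,500.00

25% of $135,150 = $33,787.50
That exceeds the $27,500 cap, so the fee is capped at $27,500.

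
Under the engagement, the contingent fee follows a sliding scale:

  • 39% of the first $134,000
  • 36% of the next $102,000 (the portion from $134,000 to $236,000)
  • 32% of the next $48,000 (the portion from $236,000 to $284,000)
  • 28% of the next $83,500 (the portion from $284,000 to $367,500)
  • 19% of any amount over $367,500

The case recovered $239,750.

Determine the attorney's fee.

$90,180.00

First $134,000 at 39% = $52,260.00
Next $102,000 at 36% = $36,720.00
Remaining $3,750 at 32% = $1,200.00
Fee: $52,260.00 + $36,720.00 + $1,200.00 = $90,180.00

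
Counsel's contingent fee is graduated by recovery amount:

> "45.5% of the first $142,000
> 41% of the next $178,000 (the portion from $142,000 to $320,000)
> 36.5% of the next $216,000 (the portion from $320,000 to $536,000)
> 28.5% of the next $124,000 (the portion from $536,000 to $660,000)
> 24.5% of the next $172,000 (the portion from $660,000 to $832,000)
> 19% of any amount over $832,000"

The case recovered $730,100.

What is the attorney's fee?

First $142,000 at 45.5% = $64,610.00
Next $178,000 at 41% = $72,980.00
Next $216,000 at 36.5% = $78,840.00
Next $124,000 at 28.5% = $35,340.00
Remaining $70,100 at 24.5% = $17,174.50
Fee: $64,610.00 + $72,980.00 + $78,840.00 + $35,340.00 + $17,174.50 = $268,944.50

$268,944.50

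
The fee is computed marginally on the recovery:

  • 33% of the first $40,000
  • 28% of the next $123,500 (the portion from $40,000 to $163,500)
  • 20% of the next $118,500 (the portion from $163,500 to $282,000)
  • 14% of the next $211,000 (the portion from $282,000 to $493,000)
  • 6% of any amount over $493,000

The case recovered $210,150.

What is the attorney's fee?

$57,110.00

First $40,000 at 33% = $13,200.00
Next $123,500 at 28% = $34,580.00
Remaining $46,650 at 20% = $9,330.00
Fee: $13,200.00 + $34,580.00 + $9,330.00 = $57,110.00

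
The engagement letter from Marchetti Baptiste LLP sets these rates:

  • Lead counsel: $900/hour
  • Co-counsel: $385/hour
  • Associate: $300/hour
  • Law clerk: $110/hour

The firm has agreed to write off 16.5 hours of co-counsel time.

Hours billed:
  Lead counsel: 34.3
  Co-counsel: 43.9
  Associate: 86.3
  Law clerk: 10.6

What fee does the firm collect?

Lead counsel: 34.3 × $900 = $30,870.00
Co-counsel: 43.9 × $385 = $16,901.50
Associate: 86.3 × $300 = $25,890.00
Law clerk: 10.6 × $110 = $1,166.00
Subtotal: $74,827.50
Write-off: 16.5 × $385 = $6,352.50
Total: $74,827.50 − $6,352.50 = $68,475.00

$68,475.00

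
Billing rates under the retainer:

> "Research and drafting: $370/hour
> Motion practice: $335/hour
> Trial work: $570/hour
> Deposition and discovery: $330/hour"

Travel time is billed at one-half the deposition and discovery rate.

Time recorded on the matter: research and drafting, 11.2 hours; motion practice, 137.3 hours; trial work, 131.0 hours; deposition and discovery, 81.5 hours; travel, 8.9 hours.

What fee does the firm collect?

$153,173.00

Research and drafting: 11.2 × $370 = $4,144.00
Motion practice: 137.3 × $335 = $45,995.50
Trial work: 131.0 × $570 = $74,670.00
Deposition and discovery: 81.5 × $330 = $26,895.00
Subtotal: $4,144.00 + $45,995.50 + $74,670.00 + $26,895.00 = $151,704.50
Travel: 8.9 × ($330 ÷ 2) = 8.9 × $165.00 = $1,468.50
Total: $151,704.50 + $1,468.50 = $153,173.00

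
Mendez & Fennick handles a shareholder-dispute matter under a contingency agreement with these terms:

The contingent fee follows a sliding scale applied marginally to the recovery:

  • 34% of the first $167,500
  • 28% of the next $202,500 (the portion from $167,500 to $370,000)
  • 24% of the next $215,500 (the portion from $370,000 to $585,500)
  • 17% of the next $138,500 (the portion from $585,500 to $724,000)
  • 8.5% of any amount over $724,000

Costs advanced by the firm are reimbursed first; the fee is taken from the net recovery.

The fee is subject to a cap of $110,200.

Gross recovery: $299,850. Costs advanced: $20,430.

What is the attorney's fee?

$88,287.60

Fee base (net of costs): $299,850 − $20,430 = $279,420
First $167,500 at 34% = $56,950.00
Remaining $111,920 at 28% = $31,337.60
Fee: $56,950.00 + $31,337.60 = $88,287.60
$88,287.60 is under the $110,200 cap.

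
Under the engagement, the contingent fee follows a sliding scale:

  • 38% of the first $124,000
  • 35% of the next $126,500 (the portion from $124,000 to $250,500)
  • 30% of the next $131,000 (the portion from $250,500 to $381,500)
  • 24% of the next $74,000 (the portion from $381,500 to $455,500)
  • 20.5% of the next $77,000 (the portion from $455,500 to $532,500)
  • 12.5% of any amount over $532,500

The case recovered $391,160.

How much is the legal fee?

$133,013.40

First $124,000 at 38% = $47,120.00
Next $126,500 at 35% = $44,275.00
Next $131,000 at 30% = $39,300.00
Remaining $9,660 at 24% = $2,318.40
Fee: $47,120.00 + $44,275.00 + $39,300.00 + $2,318.40 = $133,013.40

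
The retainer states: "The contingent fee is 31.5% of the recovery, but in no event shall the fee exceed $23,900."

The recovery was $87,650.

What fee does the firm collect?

$23,900.00

31.5% of $87,650 = $27,609.75
That exceeds the $23,900 cap, so the fee is capped at $23,900.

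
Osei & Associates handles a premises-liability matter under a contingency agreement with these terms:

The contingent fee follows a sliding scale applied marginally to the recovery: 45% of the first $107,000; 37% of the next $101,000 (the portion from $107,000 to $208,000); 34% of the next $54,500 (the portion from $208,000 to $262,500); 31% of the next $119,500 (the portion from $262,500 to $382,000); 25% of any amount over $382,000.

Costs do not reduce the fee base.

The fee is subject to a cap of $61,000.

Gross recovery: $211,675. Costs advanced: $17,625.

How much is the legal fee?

Fee base is the gross recovery, $211,675; costs are reimbursed separately.
First $107,000 at 45% = $48,150.00
Next $101,000 at 37% = $37,370.00
Remaining $3,675 at 34% = $1,249.50
Fee: $48,150.00 + $37,370.00 + $1,249.50 = $86,769.50
$86,769.50 exceeds the $61,000 cap, so the fee is capped at $61,000.00.

$61,000.00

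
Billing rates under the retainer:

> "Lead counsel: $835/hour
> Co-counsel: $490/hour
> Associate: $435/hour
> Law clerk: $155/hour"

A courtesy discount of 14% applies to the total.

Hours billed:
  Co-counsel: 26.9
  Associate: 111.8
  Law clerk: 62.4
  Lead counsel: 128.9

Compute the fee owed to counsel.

Lead counsel: 128.9 × $835 = $107,631.50
Co-counsel: 26.9 × $490 = $13,181.00
Associate: 111.8 × $435 = $48,633.00
Law clerk: 62.4 × $155 = $9,672.00
Subtotal: $179,117.50
Less 14% discount: −$25,076.45
Total: $179,117.50 − $25,076.45 = $154,041.05

$154,041.05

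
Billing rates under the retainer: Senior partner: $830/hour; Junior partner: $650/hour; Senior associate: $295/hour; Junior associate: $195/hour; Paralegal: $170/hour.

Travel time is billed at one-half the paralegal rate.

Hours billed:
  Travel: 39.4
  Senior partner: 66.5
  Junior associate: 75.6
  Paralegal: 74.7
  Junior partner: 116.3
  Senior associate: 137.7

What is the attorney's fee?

$202,201.50

Senior partner: 66.5 × $830 = $55,195.00
Junior partner: 116.3 × $650 = $75,595.00
Senior associate: 137.7 × $295 = $40,621.50
Junior associate: 75.6 × $195 = $14,742.00
Paralegal: 74.7 × $170 = $12,699.00
Subtotal: $55,195.00 + $75,595.00 + $40,621.50 + $14,742.00 + $12,699.00 = $198,852.50
Travel: 39.4 × ($170 ÷ 2) = 39.4 × $85.00 = $3,349.00
Total: $198,852.50 + $3,349.00 = $202,201.50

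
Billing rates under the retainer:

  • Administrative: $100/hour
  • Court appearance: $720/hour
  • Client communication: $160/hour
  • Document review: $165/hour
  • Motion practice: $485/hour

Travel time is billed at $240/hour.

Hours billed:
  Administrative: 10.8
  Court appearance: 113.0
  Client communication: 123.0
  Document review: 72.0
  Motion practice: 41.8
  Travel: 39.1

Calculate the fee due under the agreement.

$143,657.00

Administrative: 10.8 × $100 = $1,080.00
Court appearance: 113.0 × $720 = $81,360.00
Client communication: 123.0 × $160 = $19,680.00
Document review: 72.0 × $165 = $11,880.00
Motion practice: 41.8 × $485 = $20,273.00
Subtotal: $1,080.00 + $81,360.00 + $19,680.00 + $11,880.00 + $20,273.00 = $134,273.00
Travel: 39.1 × $240 = $9,384.00
Total: $134,273.00 + $9,384.00 = $143,657.00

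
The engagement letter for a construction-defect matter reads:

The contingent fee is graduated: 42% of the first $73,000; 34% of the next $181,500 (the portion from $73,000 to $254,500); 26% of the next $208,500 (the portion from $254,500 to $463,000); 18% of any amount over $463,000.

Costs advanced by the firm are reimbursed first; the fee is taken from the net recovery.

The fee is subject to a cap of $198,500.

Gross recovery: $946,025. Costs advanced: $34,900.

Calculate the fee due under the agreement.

Fee base (net of costs): $946,025 − $34,900 = $911,125
First $73,000 at 42% = $30,660.00
Next $181,500 at 34% = $61,710.00
Next $208,500 at 26% = $54,210.00
Remaining $448,125 at 18% = $80,662.50
Fee: $30,660.00 + $61,710.00 + $54,210.00 + $80,662.50 = $227,242.50
$227,242.50 exceeds the $198,500 cap, so the fee is capped at $198,500.00.

$198,500.00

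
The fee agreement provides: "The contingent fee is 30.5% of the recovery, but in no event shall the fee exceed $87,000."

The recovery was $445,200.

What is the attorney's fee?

$87,000.00

30.5% of $445,200 = $135,786.00
That exceeds the $87,000 cap, so the fee is capped at $87,000.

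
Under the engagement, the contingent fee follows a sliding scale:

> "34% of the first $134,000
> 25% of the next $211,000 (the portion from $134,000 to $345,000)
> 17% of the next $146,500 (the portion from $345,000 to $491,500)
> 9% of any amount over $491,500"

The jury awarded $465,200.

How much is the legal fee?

First $134,000 at 34% = $45,560.00
Next $211,000 at 25% = $52,750.00
Remaining $120,200 at 17% = $20,434.00
Fee: $45,560.00 + $52,750.00 + $20,434.00 = $118,744.00

$118,744.00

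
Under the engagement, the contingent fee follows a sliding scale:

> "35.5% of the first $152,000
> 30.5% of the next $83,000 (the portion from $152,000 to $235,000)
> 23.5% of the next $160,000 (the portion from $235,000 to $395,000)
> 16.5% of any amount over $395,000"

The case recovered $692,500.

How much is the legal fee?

$165,962.50

First $152,000 at 35.5% = $53,960.00
Next $83,000 at 30.5% = $25,315.00
Next $160,000 at 23.5% = $37,600.00
Remaining $297,500 at 16.5% = $49,087.50
Fee: $53,960.00 + $25,315.00 + $37,600.00 + $49,087.50 = $165,962.50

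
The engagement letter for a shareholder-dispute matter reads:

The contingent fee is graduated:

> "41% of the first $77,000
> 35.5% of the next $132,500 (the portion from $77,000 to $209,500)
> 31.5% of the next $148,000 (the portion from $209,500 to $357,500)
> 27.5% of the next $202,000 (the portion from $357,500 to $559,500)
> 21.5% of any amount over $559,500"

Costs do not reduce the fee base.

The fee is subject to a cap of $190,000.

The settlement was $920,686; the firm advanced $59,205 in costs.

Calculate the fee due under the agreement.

Fee base is the gross recovery, $920,686; costs are reimbursed separately.
First $77,000 at 41% = $31,570.00
Next $132,500 at 35.5% = $47,037.50
Next $148,000 at 31.5% = $46,620.00
Next $202,000 at 27.5% = $55,550.00
Remaining $361,186 at 21.5% = $77,654.99
Fee: $31,570.00 + $47,037.50 + $46,620.00 + $55,550.00 + $77,654.99 = $258,432.49
$258,432.49 exceeds the $190,000 cap, so the fee is capped at $190,000.00.

$190,000.00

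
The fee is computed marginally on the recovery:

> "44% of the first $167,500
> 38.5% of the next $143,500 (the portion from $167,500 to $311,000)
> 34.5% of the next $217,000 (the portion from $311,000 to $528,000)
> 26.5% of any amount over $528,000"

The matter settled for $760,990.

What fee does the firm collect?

$265,554.85

First $167,500 at 44% = $73,700.00
Next $143,500 at 38.5% = $55,247.50
Next $217,000 at 34.5% = $74,865.00
Remaining $232,990 at 26.5% = $61,742.35
Fee: $73,700.00 + $55,247.50 + $74,865.00 + $61,742.35 = $265,554.85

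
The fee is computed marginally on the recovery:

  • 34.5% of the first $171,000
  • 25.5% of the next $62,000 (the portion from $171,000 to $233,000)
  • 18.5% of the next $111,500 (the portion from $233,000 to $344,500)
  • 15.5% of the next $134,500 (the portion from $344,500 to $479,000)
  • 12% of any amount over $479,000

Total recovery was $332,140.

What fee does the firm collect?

$93,145.90

First $171,000 at 34.5% = $58,995.00
Next $62,000 at 25.5% = $15,810.00
Remaining $99,140 at 18.5% = $18,340.90
Fee: $58,995.00 + $15,810.00 + $18,340.90 = $93,145.90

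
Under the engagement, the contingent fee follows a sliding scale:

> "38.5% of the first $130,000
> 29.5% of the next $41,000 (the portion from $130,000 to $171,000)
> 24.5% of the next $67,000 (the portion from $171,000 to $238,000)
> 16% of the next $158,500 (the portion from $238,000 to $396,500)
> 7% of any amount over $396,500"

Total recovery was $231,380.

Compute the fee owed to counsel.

$76,938.10

First $130,000 at 38.5% = $50,050.00
Next $41,000 at 29.5% = $12,095.00
Remaining $60,380 at 24.5% = $14,793.10
Fee: $50,050.00 + $12,095.00 + $14,793.10 = $76,938.10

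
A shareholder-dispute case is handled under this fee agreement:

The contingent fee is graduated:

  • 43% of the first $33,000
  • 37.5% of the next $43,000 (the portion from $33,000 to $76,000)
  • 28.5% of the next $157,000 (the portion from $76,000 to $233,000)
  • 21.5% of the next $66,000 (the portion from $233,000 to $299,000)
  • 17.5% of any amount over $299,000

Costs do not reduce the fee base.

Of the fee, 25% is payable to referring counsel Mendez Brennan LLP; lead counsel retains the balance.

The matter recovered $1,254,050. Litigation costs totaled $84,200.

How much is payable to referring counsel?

Fee base is the gross recovery, $1,254,050; costs are reimbursed separately.
First $33,000 at 43% = $14,190.00
Next $43,000 at 37.5% = $16,125.00
Next $157,000 at 28.5% = $44,745.00
Next $66,000 at 21.5% = $14,190.00
Remaining $955,050 at 17.5% = $167,133.75
Fee: $14,190.00 + $16,125.00 + $44,745.00 + $14,190.00 + $167,133.75 = $256,383.75
Referral share: 25% of $256,383.75 = $64,095.94; lead counsel retains $256,383.75 − $64,095.94 = $192,287.81.

$64,095.94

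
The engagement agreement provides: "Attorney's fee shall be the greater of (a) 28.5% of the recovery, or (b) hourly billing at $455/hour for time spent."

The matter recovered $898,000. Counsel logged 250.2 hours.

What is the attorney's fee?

(a) 28.5% of $898,000 = $255,930.00
(b) 250.2 × $455 = $113,841.00
The greater is (a): $255,930.00.

$255,930.00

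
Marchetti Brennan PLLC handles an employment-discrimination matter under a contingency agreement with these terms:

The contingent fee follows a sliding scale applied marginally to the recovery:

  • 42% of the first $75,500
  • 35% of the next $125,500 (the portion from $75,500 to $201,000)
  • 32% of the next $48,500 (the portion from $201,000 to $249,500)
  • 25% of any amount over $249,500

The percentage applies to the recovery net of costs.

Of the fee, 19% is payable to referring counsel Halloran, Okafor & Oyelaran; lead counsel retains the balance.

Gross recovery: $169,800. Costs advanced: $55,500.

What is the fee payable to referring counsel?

$8,605.10

Fee base (net of costs): $169,800 − $55,500 = $114,300
First $75,500 at 42% = $31,710.00
Remaining $38,800 at 35% = $13,580.00
Fee: $31,710.00 + $13,580.00 = $45,290.00
Referral share: 19% of $45,290.00 = $8,605.10; lead counsel retains $45,290.00 − $8,605.10 = $36,684.90.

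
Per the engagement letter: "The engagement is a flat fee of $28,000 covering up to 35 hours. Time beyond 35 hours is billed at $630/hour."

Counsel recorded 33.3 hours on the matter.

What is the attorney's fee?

33.3 hours is within the 35-hour scope; only the flat fee applies.

$28,000.00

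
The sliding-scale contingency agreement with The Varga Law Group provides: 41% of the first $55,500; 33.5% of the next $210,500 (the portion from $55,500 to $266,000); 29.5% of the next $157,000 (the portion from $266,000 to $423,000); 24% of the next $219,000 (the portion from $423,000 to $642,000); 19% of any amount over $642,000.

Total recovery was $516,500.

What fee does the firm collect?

$162,027.50

First $55,500 at 41% = $22,755.00
Next $210,500 at 33.5% = $70,517.50
Next $157,000 at 29.5% = $46,315.00
Remaining $93,500 at 24% = $22,440.00
Fee: $22,755.00 + $70,517.50 + $46,315.00 + $22,440.00 = $162,027.50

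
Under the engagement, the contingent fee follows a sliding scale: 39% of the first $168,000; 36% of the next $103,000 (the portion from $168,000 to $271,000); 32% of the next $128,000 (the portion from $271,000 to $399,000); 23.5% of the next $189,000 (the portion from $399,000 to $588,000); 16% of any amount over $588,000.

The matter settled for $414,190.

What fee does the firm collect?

$147,129.65

First $168,000 at 39% = $65,520.00
Next $103,000 at 36% = $37,080.00
Next $128,000 at 32% = $40,960.00
Remaining $15,190 at 23.5% = $3,569.65
Fee: $65,520.00 + $37,080.00 + $40,960.00 + $3,569.65 = $147,129.65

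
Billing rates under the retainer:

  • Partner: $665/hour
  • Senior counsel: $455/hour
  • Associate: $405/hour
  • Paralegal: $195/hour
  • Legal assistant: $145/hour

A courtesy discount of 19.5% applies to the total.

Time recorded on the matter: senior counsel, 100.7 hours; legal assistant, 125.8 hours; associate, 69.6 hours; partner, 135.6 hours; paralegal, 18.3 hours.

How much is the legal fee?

$149,721.95

Partner: 135.6 × $665 = $90,174.00
Senior counsel: 100.7 × $455 = $45,818.50
Associate: 69.6 × $405 = $28,188.00
Paralegal: 18.3 × $195 = $3,568.50
Legal assistant: 125.8 × $145 = $18,241.00
Subtotal: $185,990.00
Less 19.5% discount: −$36,268.05
Total: $185,990.00 − $36,268.05 = $149,721.95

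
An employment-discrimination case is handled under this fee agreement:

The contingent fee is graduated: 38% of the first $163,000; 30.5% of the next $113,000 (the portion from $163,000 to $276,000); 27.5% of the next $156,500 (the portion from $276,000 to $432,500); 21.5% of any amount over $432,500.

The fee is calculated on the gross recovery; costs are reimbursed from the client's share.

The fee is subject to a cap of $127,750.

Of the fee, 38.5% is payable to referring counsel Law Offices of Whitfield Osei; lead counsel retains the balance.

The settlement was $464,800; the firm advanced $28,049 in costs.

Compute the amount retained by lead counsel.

Fee base is the gross recovery, $464,800; costs are reimbursed separately.
First $163,000 at 38% = $61,940.00
Next $113,000 at 30.5% = $34,465.00
Next $156,500 at 27.5% = $43,037.50
Remaining $32,300 at 21.5% = $6,944.50
Fee: $61,940.00 + $34,465.00 + $43,037.50 + $6,944.50 = $146,387.00
$146,387.00 exceeds the $127,750 cap, so the fee is capped at $127,750.00.
Referral share: 38.5% of $127,750.00 = $49,183.75; lead counsel retains $127,750.00 − $49,183.75 = $78,566.25.

$78,566.25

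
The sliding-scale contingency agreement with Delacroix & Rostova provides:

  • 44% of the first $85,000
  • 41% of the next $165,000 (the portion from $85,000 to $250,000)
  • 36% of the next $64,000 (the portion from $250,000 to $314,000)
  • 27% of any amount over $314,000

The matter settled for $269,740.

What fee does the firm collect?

$112,156.40

First $85,000 at 44% = $37,400.00
Next $165,000 at 41% = $67,650.00
Remaining $19,740 at 36% = $7,106.40
Fee: $37,400.00 + $67,650.00 + $7,106.40 = $112,156.40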